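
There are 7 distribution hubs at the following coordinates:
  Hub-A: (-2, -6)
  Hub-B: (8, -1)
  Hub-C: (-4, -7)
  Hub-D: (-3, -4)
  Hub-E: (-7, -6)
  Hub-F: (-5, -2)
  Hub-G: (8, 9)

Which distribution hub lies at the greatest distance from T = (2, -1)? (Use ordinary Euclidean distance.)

Since √ is increasing, it suffices to compare squared distances:
d²(T, Hub-A) = (2−(-2))² + (-1−(-6))² = 16 + 25 = 41
d²(T, Hub-B) = (2−8)² + (-1−(-1))² = 36 + 0 = 36
d²(T, Hub-C) = (2−(-4))² + (-1−(-7))² = 36 + 36 = 72
d²(T, Hub-D) = (2−(-3))² + (-1−(-4))² = 25 + 9 = 34
d²(T, Hub-E) = (2−(-7))² + (-1−(-6))² = 81 + 25 = 106
d²(T, Hub-F) = (2−(-5))² + (-1−(-2))² = 49 + 1 = 50
d²(T, Hub-G) = (2−8)² + (-1−9)² = 36 + 100 = 136
The largest is to Hub-G.

Hub-G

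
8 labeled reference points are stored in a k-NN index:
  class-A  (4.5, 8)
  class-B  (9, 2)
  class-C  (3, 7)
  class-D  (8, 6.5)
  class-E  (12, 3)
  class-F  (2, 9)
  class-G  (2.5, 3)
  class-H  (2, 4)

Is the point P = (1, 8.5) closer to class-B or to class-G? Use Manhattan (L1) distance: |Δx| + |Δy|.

class-G

d(P, class-B) = |1−9| + |8.5−2| = 8 + 6.5 = 14.5
d(P, class-G) = |1−2.5| + |8.5−3| = 1.5 + 5.5 = 7
14.5 > 7, so class-G is closer.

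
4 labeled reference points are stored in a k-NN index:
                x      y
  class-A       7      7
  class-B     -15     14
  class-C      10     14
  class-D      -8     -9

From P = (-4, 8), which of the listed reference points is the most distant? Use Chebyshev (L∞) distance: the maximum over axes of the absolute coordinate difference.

d(P, class-A) = max(11, 1) = 11
d(P, class-B) = max(11, 6) = 11
d(P, class-C) = max(14, 6) = 14
d(P, class-D) = max(4, 17) = 17
The largest is to class-D.

class-D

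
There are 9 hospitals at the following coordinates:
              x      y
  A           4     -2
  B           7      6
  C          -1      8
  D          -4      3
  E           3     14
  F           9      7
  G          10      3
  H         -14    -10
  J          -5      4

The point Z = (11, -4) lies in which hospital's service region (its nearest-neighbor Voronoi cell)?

Since √ is increasing, it suffices to compare squared distances:
|ZA|² = 49 + 4 = 53
|ZB|² = 16 + 100 = 116
|ZC|² = 144 + 144 = 288
|ZD|² = 225 + 49 = 274
|ZE|² = 64 + 324 = 388
|ZF|² = 4 + 121 = 125
|ZG|² = 1 + 49 = 50
|ZH|² = 625 + 36 = 661
|ZJ|² = 256 + 64 = 320
The smallest is to G, so Z lies in the Voronoi region of G.

G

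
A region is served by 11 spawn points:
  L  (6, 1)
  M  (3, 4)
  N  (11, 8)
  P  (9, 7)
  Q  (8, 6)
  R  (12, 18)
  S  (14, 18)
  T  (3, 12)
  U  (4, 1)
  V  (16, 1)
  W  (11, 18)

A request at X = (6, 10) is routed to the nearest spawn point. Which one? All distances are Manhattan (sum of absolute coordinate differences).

T

d(X,L) = |6−6| + |10−1| = 0 + 9 = 9
d(X,M) = |6−3| + |10−4| = 3 + 6 = 9
d(X,N) = |6−11| + |10−8| = 5 + 2 = 7
d(X,P) = |6−9| + |10−7| = 3 + 3 = 6
d(X,Q) = |6−8| + |10−6| = 2 + 4 = 6
d(X,R) = |6−12| + |10−18| = 6 + 8 = 14
d(X,S) = |6−14| + |10−18| = 8 + 8 = 16
d(X,T) = |6−3| + |10−12| = 3 + 2 = 5
d(X,U) = |6−4| + |10−1| = 2 + 9 = 11
d(X,V) = |6−16| + |10−1| = 10 + 9 = 19
d(X,W) = |6−11| + |10−18| = 5 + 8 = 13
The smallest is to T, so X lies in the Voronoi region of T.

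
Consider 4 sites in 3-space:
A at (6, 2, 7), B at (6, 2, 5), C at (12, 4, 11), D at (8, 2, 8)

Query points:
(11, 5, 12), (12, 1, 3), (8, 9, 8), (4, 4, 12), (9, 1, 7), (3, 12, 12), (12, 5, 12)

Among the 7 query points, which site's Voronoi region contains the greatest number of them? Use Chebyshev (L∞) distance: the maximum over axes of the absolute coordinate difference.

(11, 5, 12) — d to each: A:5, B:7, C:1, D:4 → nearest is C
(12, 1, 3) — d to each: A:6, B:6, C:8, D:5 → nearest is D
(8, 9, 8) — d to each: A:7, B:7, C:5, D:7 → nearest is C
(4, 4, 12) — d to each: A:5, B:7, C:8, D:4 → nearest is D
(9, 1, 7) — d to each: A:3, B:3, C:4, D:1 → nearest is D
(3, 12, 12) — d to each: A:10, B:10, C:9, D:10 → nearest is C
(12, 5, 12) — d to each: A:6, B:7, C:1, D:4 → nearest is C
Tally — C:4, D:3. C captures the most (4).

C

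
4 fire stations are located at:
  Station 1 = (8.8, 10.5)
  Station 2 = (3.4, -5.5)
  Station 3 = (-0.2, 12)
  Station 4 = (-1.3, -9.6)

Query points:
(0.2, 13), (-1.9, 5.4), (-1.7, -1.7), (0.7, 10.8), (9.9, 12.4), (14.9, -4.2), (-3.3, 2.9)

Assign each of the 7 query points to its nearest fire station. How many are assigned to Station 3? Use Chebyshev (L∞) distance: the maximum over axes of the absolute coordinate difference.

(0.2, 13) — d to each: Station 1:8.6, Station 2:18.5, Station 3:1, Station 4:22.6 → nearest is Station 3
(-1.9, 5.4) — d to each: Station 1:10.7, Station 2:10.9, Station 3:6.6, Station 4:15 → nearest is Station 3
(-1.7, -1.7) — d to each: Station 1:12.2, Station 2:5.1, Station 3:13.7, Station 4:7.9 → nearest is Station 2
(0.7, 10.8) — d to each: Station 1:8.1, Station 2:16.3, Station 3:1.2, Station 4:20.4 → nearest is Station 3
(9.9, 12.4) — d to each: Station 1:1.9, Station 2:17.9, Station 3:10.1, Station 4:22 → nearest is Station 1
(14.9, -4.2) — d to each: Station 1:14.7, Station 2:11.5, Station 3:16.2, Station 4:16.2 → nearest is Station 2
(-3.3, 2.9) — d to each: Station 1:12.1, Station 2:8.4, Station 3:9.1, Station 4:12.5 → nearest is Station 2
3 of the 7 points have Station 3 as nearest.

3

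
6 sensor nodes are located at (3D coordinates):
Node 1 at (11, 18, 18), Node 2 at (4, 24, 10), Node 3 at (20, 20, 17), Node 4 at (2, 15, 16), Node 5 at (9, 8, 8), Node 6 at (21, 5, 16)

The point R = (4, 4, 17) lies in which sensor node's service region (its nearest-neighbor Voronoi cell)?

Node 5

Squared Euclidean distances:
d²(R, Node 1) = (4−11)² + (4−18)² + (17−18)² = 49 + 196 + 1 = 246
d²(R, Node 2) = (4−4)² + (4−24)² + (17−10)² = 0 + 400 + 49 = 449
d²(R, Node 3) = (4−20)² + (4−20)² + (17−17)² = 256 + 256 + 0 = 512
d²(R, Node 4) = (4−2)² + (4−15)² + (17−16)² = 4 + 121 + 1 = 126
d²(R, Node 5) = (4−9)² + (4−8)² + (17−8)² = 25 + 16 + 81 = 122
d²(R, Node 6) = (4−21)² + (4−5)² + (17−16)² = 289 + 1 + 1 = 291
Minimum is at Node 5.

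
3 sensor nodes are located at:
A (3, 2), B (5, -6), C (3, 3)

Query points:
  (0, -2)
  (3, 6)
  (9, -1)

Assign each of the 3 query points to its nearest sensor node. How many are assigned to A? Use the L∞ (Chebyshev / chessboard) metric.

(0, -2) — d to each: A:4, B:5, C:5 → nearest is A
(3, 6) — d to each: A:4, B:12, C:3 → nearest is C
(9, -1) — d to each: A:6, B:5, C:6 → nearest is B
1 of the 3 points has A as nearest.

1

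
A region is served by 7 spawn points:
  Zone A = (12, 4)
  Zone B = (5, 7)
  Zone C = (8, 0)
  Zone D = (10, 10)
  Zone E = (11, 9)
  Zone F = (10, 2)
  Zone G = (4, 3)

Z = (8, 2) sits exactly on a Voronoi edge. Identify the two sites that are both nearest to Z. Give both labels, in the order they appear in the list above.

Zone C and Zone F

Squared distances from Z to each site:
d²(Z, Zone A) = (8−12)² + (2−4)² = 16 + 4 = 20
d²(Z, Zone B) = (8−5)² + (2−7)² = 9 + 25 = 34
d²(Z, Zone C) = (8−8)² + (2−0)² = 0 + 4 = 4
d²(Z, Zone D) = (8−10)² + (2−10)² = 4 + 64 = 68
d²(Z, Zone E) = (8−11)² + (2−9)² = 9 + 49 = 58
d²(Z, Zone F) = (8−10)² + (2−2)² = 4 + 0 = 4
d²(Z, Zone G) = (8−4)² + (2−3)² = 16 + 1 = 17
Z is equidistant from Zone C and Zone F (both at squared distance 4), and every other site is strictly farther — so Z lies on the Zone C–Zone F Voronoi edge.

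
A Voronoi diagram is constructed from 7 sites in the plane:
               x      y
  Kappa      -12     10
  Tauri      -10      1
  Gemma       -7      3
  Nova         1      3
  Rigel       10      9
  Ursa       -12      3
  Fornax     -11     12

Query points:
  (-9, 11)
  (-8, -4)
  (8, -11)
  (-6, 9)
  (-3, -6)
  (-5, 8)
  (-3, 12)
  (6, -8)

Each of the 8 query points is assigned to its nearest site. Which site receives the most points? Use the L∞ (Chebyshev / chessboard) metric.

(-9, 11) — d to each: Kappa:3, Tauri:10, Gemma:8, Nova:10, Rigel:19, Ursa:8, Fornax:2 → nearest is Fornax
(-8, -4) — d to each: Kappa:14, Tauri:5, Gemma:7, Nova:9, Rigel:18, Ursa:7, Fornax:16 → nearest is Tauri
(8, -11) — d to each: Kappa:21, Tauri:18, Gemma:15, Nova:14, Rigel:20, Ursa:20, Fornax:23 → nearest is Nova
(-6, 9) — d to each: Kappa:6, Tauri:8, Gemma:6, Nova:7, Rigel:16, Ursa:6, Fornax:5 → nearest is Fornax
(-3, -6) — d to each: Kappa:16, Tauri:7, Gemma:9, Nova:9, Rigel:15, Ursa:9, Fornax:18 → nearest is Tauri
(-5, 8) — d to each: Kappa:7, Tauri:7, Gemma:5, Nova:6, Rigel:15, Ursa:7, Fornax:6 → nearest is Gemma
(-3, 12) — d to each: Kappa:9, Tauri:11, Gemma:9, Nova:9, Rigel:13, Ursa:9, Fornax:8 → nearest is Fornax
(6, -8) — d to each: Kappa:18, Tauri:16, Gemma:13, Nova:11, Rigel:17, Ursa:18, Fornax:20 → nearest is Nova
Tally — Tauri:2, Gemma:1, Nova:2, Fornax:3. Fornax captures the most (3).

Fornax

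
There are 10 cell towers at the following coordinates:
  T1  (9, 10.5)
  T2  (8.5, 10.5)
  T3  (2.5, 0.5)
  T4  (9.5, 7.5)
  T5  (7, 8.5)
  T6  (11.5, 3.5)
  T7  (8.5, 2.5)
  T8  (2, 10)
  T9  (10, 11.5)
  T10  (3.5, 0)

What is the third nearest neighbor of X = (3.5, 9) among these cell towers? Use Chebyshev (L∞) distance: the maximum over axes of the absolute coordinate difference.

T2

d(X,T1) = max(5.5, 1.5) = 5.5
d(X,T2) = max(5, 1.5) = 5
d(X,T3) = max(1, 8.5) = 8.5
d(X,T4) = max(6, 1.5) = 6
d(X,T5) = max(3.5, 0.5) = 3.5
d(X,T6) = max(8, 5.5) = 8
d(X,T7) = max(5, 6.5) = 6.5
d(X,T8) = max(1.5, 1) = 1.5
d(X,T9) = max(6.5, 2.5) = 6.5
d(X, T10) = max(0, 9) = 9
Sorted ascending: T8, T5, T2, T1, … — the third-nearest is T2.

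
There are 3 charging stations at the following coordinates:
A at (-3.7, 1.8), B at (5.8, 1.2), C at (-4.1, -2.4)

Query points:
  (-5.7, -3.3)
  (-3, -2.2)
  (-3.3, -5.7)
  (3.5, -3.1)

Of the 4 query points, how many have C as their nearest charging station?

(-5.7, -3.3) — d² to each: A:30.01, B:152.5, C:3.37 → nearest is C
(-3, -2.2) — d² to each: A:16.49, B:89, C:1.25 → nearest is C
(-3.3, -5.7) — d² to each: A:56.41, B:130.42, C:11.53 → nearest is C
(3.5, -3.1) — d² to each: A:75.85, B:23.78, C:58.25 → nearest is B
3 of the 4 points have C as nearest.

3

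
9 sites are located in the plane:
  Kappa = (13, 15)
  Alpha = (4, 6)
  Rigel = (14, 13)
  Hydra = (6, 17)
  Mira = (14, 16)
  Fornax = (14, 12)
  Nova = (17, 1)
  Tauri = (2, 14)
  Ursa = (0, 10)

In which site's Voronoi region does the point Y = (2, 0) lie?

Alpha

Compare squared distances (the ordering matches that of the actual distances):
d²(Y, Kappa) = 121 + 225 = 346
d²(Y, Alpha) = 4 + 36 = 40
d²(Y, Rigel) = 144 + 169 = 313
d²(Y, Hydra) = 16 + 289 = 305
d²(Y, Mira) = 144 + 256 = 400
d²(Y, Fornax) = 144 + 144 = 288
d²(Y, Nova) = 225 + 1 = 226
d²(Y, Tauri) = 0 + 196 = 196
d²(Y, Ursa) = 4 + 100 = 104
The smallest is to Alpha, so Y lies in the Voronoi region of Alpha.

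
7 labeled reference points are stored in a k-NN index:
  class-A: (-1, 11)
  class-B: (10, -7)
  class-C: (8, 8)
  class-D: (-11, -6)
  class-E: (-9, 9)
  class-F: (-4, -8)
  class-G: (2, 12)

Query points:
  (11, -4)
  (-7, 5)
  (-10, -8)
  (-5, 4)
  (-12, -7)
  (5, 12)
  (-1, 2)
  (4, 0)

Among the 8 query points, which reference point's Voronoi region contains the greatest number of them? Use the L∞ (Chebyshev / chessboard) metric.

class-E

(11, -4) — d to each: class-A:15, class-B:3, class-C:12, class-D:22, class-E:20, class-F:15, class-G:16 → nearest is class-B
(-7, 5) — d to each: class-A:6, class-B:17, class-C:15, class-D:11, class-E:4, class-F:13, class-G:9 → nearest is class-E
(-10, -8) — d to each: class-A:19, class-B:20, class-C:18, class-D:2, class-E:17, class-F:6, class-G:20 → nearest is class-D
(-5, 4) — d to each: class-A:7, class-B:15, class-C:13, class-D:10, class-E:5, class-F:12, class-G:8 → nearest is class-E
(-12, -7) — d to each: class-A:18, class-B:22, class-C:20, class-D:1, class-E:16, class-F:8, class-G:19 → nearest is class-D
(5, 12) — d to each: class-A:6, class-B:19, class-C:4, class-D:18, class-E:14, class-F:20, class-G:3 → nearest is class-G
(-1, 2) — d to each: class-A:9, class-B:11, class-C:9, class-D:10, class-E:8, class-F:10, class-G:10 → nearest is class-E
(4, 0) — d to each: class-A:11, class-B:7, class-C:8, class-D:15, class-E:13, class-F:8, class-G:12 → nearest is class-B
Tally — class-B:2, class-D:2, class-E:3, class-G:1. class-E captures the most (3).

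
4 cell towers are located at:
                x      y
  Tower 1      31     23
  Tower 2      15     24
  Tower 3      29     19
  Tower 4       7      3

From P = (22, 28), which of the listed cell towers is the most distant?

Tower 4

Since √ is increasing, it suffices to compare squared distances:
d²(P, Tower 1) = 81 + 25 = 106
d²(P, Tower 2) = 49 + 16 = 65
d²(P, Tower 3) = 49 + 81 = 130
d²(P, Tower 4) = 225 + 625 = 850
The largest is to Tower 4.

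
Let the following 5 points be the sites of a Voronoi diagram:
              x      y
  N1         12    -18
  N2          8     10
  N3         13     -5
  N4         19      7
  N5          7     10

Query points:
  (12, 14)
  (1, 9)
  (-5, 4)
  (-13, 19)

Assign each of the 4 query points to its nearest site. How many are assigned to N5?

(12, 14) — d² to each: N1:1024, N2:32, N3:362, N4:98, N5:41 → nearest is N2
(1, 9) — d² to each: N1:850, N2:50, N3:340, N4:328, N5:37 → nearest is N5
(-5, 4) — d² to each: N1:773, N2:205, N3:405, N4:585, N5:180 → nearest is N5
(-13, 19) — d² to each: N1:1994, N2:522, N3:1252, N4:1168, N5:481 → nearest is N5
3 of the 4 points have N5 as nearest.

3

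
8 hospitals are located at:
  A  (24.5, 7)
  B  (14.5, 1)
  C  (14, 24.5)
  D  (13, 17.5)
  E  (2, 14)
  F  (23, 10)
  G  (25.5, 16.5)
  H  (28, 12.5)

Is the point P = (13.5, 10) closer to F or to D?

Compare squared distances:
|PF|² = (13.5−23)² + (10−10)² = 90.25 + 0 = 90.25
|PD|² = (13.5−13)² + (10−17.5)² = 0.25 + 56.25 = 56.5
90.25 > 56.5, so D is closer.

D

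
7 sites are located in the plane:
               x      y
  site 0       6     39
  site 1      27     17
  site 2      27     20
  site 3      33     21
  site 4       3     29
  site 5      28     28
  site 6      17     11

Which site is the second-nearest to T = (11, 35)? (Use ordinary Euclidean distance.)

Since √ is increasing, it suffices to compare squared distances:
d²(T, site 0) = 25 + 16 = 41
d²(T, site 1) = 256 + 324 = 580
d²(T, site 2) = 256 + 225 = 481
d²(T, site 3) = 484 + 196 = 680
d²(T, site 4) = 64 + 36 = 100
d²(T, site 5) = 289 + 49 = 338
d²(T, site 6) = 36 + 576 = 612
Sorted ascending: site 0, site 4, site 5, … — the second-nearest is site 4.

site 4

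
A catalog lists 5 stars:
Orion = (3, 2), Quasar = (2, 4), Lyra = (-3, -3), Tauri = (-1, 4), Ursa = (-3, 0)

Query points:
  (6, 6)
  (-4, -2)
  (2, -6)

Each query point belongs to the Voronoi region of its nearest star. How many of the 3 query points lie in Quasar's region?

1

(6, 6) — d² to each: Orion:25, Quasar:20, Lyra:162, Tauri:53, Ursa:117 → nearest is Quasar
(-4, -2) — d² to each: Orion:65, Quasar:72, Lyra:2, Tauri:45, Ursa:5 → nearest is Lyra
(2, -6) — d² to each: Orion:65, Quasar:100, Lyra:34, Tauri:109, Ursa:61 → nearest is Lyra
1 of the 3 points has Quasar as nearest.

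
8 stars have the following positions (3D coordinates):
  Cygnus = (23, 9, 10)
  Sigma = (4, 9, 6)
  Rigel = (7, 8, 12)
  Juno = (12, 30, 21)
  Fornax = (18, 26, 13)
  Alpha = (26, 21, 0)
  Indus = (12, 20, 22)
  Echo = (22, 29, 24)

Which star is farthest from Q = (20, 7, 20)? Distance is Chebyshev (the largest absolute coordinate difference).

d(Q, Cygnus) = max(3, 2, 10) = 10
d(Q, Sigma) = max(16, 2, 14) = 16
d(Q, Rigel) = max(13, 1, 8) = 13
d(Q, Juno) = max(8, 23, 1) = 23
d(Q, Fornax) = max(2, 19, 7) = 19
d(Q, Alpha) = max(6, 14, 20) = 20
d(Q, Indus) = max(8, 13, 2) = 13
d(Q, Echo) = max(2, 22, 4) = 22
The largest is to Juno.

Juno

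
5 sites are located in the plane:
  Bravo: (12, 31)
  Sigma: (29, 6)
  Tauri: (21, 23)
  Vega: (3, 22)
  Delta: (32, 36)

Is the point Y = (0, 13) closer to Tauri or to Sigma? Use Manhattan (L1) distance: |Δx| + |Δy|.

Tauri

d(Y, Tauri) = |0−21| + |13−23| = 21 + 10 = 31
d(Y, Sigma) = |0−29| + |13−6| = 29 + 7 = 36
31 < 36, so Tauri is closer.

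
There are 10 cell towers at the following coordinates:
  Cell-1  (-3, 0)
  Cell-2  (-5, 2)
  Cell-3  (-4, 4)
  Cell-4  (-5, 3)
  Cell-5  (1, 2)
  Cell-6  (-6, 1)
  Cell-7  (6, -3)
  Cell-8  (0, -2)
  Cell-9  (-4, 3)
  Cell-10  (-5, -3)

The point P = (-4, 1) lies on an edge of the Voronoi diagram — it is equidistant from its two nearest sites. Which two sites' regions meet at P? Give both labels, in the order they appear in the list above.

Cell-1 and Cell-2

Squared distances from P to each site:
d²(P, Cell-1) = (-4−(-3))² + (1−0)² = 1 + 1 = 2
d²(P, Cell-2) = (-4−(-5))² + (1−2)² = 1 + 1 = 2
d²(P, Cell-3) = (-4−(-4))² + (1−4)² = 0 + 9 = 9
d²(P, Cell-4) = (-4−(-5))² + (1−3)² = 1 + 4 = 5
d²(P, Cell-5) = (-4−1)² + (1−2)² = 25 + 1 = 26
d²(P, Cell-6) = (-4−(-6))² + (1−1)² = 4 + 0 = 4
d²(P, Cell-7) = (-4−6)² + (1−(-3))² = 100 + 16 = 116
d²(P, Cell-8) = (-4−0)² + (1−(-2))² = 16 + 9 = 25
d²(P, Cell-9) = (-4−(-4))² + (1−3)² = 0 + 4 = 4
d²(P, Cell-10) = (-4−(-5))² + (1−(-3))² = 1 + 16 = 17
P is equidistant from Cell-1 and Cell-2 (both at squared distance 2), and every other site is strictly farther — so P lies on the Cell-1–Cell-2 Voronoi edge.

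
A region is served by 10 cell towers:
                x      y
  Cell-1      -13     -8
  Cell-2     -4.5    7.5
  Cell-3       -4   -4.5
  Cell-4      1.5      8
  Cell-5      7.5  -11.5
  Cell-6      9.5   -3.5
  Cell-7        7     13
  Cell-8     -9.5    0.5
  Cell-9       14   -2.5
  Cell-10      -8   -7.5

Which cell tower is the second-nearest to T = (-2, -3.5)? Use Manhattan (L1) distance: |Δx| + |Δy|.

d(T, Cell-1) = 11 + 4.5 = 15.5
d(T, Cell-2) = 2.5 + 11 = 13.5
d(T, Cell-3) = 2 + 1 = 3
d(T, Cell-4) = 3.5 + 11.5 = 15
d(T, Cell-5) = 9.5 + 8 = 17.5
d(T, Cell-6) = 11.5 + 0 = 11.5
d(T, Cell-7) = 9 + 16.5 = 25.5
d(T, Cell-8) = 7.5 + 4 = 11.5
d(T, Cell-9) = 16 + 1 = 17
d(T, Cell-10) = 6 + 4 = 10
Sorted ascending: Cell-3, Cell-10, Cell-6, … — the second-nearest is Cell-10.

Cell-10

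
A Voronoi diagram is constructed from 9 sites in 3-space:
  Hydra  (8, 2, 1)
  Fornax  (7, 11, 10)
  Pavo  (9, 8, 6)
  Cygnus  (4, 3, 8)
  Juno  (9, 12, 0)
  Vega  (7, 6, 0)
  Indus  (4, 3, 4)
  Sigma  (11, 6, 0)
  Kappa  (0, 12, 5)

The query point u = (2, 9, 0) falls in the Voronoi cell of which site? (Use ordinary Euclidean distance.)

Compare squared distances (the ordering matches that of the actual distances):
d²(u, Hydra) = (2−8)² + (9−2)² + (0−1)² = 36 + 49 + 1 = 86
d²(u, Fornax) = (2−7)² + (9−11)² + (0−10)² = 25 + 4 + 100 = 129
d²(u, Pavo) = (2−9)² + (9−8)² + (0−6)² = 49 + 1 + 36 = 86
d²(u, Cygnus) = (2−4)² + (9−3)² + (0−8)² = 4 + 36 + 64 = 104
d²(u, Juno) = (2−9)² + (9−12)² + (0−0)² = 49 + 9 + 0 = 58
d²(u, Vega) = (2−7)² + (9−6)² + (0−0)² = 25 + 9 + 0 = 34
d²(u, Indus) = (2−4)² + (9−3)² + (0−4)² = 4 + 36 + 16 = 56
d²(u, Sigma) = (2−11)² + (9−6)² + (0−0)² = 81 + 9 + 0 = 90
d²(u, Kappa) = (2−0)² + (9−12)² + (0−5)² = 4 + 9 + 25 = 38
Minimum is at Vega.

Vega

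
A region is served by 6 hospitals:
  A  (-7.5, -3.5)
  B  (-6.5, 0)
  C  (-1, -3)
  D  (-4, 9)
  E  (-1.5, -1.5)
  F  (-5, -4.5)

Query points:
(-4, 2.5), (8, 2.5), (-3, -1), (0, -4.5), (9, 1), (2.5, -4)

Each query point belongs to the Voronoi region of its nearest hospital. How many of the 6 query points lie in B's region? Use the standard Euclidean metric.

(-4, 2.5) — d² to each: A:48.25, B:12.5, C:39.25, D:42.25, E:22.25, F:50 → nearest is B
(8, 2.5) — d² to each: A:276.25, B:216.5, C:111.25, D:186.25, E:106.25, F:218 → nearest is E
(-3, -1) — d² to each: A:26.5, B:13.25, C:8, D:101, E:2.5, F:16.25 → nearest is E
(0, -4.5) — d² to each: A:57.25, B:62.5, C:3.25, D:198.25, E:11.25, F:25 → nearest is C
(9, 1) — d² to each: A:292.5, B:241.25, C:116, D:233, E:116.5, F:226.25 → nearest is C
(2.5, -4) — d² to each: A:100.25, B:97, C:13.25, D:211.25, E:22.25, F:56.5 → nearest is C
1 of the 6 points has B as nearest.

1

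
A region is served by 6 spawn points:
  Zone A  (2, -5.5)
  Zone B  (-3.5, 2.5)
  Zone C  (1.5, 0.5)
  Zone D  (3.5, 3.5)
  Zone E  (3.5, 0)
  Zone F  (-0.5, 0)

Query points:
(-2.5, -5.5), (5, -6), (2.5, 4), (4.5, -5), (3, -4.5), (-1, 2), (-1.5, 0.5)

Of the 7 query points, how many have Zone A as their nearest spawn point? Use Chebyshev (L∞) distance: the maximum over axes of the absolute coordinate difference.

4

(-2.5, -5.5) — d to each: Zone A:4.5, Zone B:8, Zone C:6, Zone D:9, Zone E:6, Zone F:5.5 → nearest is Zone A
(5, -6) — d to each: Zone A:3, Zone B:8.5, Zone C:6.5, Zone D:9.5, Zone E:6, Zone F:6 → nearest is Zone A
(2.5, 4) — d to each: Zone A:9.5, Zone B:6, Zone C:3.5, Zone D:1, Zone E:4, Zone F:4 → nearest is Zone D
(4.5, -5) — d to each: Zone A:2.5, Zone B:8, Zone C:5.5, Zone D:8.5, Zone E:5, Zone F:5 → nearest is Zone A
(3, -4.5) — d to each: Zone A:1, Zone B:7, Zone C:5, Zone D:8, Zone E:4.5, Zone F:4.5 → nearest is Zone A
(-1, 2) — d to each: Zone A:7.5, Zone B:2.5, Zone C:2.5, Zone D:4.5, Zone E:4.5, Zone F:2 → nearest is Zone F
(-1.5, 0.5) — d to each: Zone A:6, Zone B:2, Zone C:3, Zone D:5, Zone E:5, Zone F:1 → nearest is Zone F
4 of the 7 points have Zone A as nearest.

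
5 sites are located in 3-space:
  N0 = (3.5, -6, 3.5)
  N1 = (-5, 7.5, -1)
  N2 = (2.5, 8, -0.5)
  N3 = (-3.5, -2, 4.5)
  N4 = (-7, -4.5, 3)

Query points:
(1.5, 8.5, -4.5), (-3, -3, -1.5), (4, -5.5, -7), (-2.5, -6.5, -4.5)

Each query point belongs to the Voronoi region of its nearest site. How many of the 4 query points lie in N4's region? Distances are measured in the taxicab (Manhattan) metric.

(1.5, 8.5, -4.5) — d to each: N0:24.5, N1:11, N2:5.5, N3:24.5, N4:29 → nearest is N2
(-3, -3, -1.5) — d to each: N0:14.5, N1:13, N2:17.5, N3:7.5, N4:10 → nearest is N3
(4, -5.5, -7) — d to each: N0:11.5, N1:28, N2:21.5, N3:22.5, N4:22 → nearest is N0
(-2.5, -6.5, -4.5) — d to each: N0:14.5, N1:20, N2:23.5, N3:14.5, N4:14 → nearest is N4
1 of the 4 points has N4 as nearest.

1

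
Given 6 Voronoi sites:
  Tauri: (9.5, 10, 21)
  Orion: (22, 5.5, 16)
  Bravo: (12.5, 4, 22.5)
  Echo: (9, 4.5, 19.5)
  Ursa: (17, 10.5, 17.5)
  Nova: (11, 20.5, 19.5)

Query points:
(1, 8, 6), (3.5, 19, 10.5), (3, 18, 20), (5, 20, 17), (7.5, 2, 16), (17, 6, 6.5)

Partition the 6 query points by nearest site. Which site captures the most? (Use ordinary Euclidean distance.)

Nova

(1, 8, 6) — d² to each: Tauri:301.25, Orion:547.25, Bravo:420.5, Echo:258.5, Ursa:394.5, Nova:438.5 → nearest is Echo
(3.5, 19, 10.5) — d² to each: Tauri:227.25, Orion:554.75, Bravo:450, Echo:321.5, Ursa:303.5, Nova:139.5 → nearest is Nova
(3, 18, 20) — d² to each: Tauri:107.25, Orion:533.25, Bravo:292.5, Echo:218.5, Ursa:258.5, Nova:70.5 → nearest is Nova
(5, 20, 17) — d² to each: Tauri:136.25, Orion:500.25, Bravo:342.5, Echo:262.5, Ursa:234.5, Nova:42.5 → nearest is Nova
(7.5, 2, 16) — d² to each: Tauri:93, Orion:222.5, Bravo:71.25, Echo:20.75, Ursa:164.75, Nova:366.75 → nearest is Echo
(17, 6, 6.5) — d² to each: Tauri:282.5, Orion:115.5, Bravo:280.25, Echo:235.25, Ursa:141.25, Nova:415.25 → nearest is Orion
Tally — Orion:1, Echo:2, Nova:3. Nova captures the most (3).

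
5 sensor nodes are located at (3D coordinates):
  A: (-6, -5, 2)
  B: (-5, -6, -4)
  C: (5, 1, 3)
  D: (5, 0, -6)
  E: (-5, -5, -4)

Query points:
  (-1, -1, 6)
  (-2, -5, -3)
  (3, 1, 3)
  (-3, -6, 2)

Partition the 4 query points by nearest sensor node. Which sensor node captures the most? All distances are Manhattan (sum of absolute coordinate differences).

C

(-1, -1, 6) — d to each: A:13, B:19, C:11, D:19, E:18 → nearest is C
(-2, -5, -3) — d to each: A:9, B:5, C:19, D:15, E:4 → nearest is E
(3, 1, 3) — d to each: A:16, B:22, C:2, D:12, E:21 → nearest is C
(-3, -6, 2) — d to each: A:4, B:8, C:16, D:22, E:9 → nearest is A
Tally — A:1, C:2, E:1. C captures the most (2).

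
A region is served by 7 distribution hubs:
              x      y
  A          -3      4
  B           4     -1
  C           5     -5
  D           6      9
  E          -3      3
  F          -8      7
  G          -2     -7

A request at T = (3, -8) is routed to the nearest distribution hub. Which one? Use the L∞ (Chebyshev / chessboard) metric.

d(T,A) = max(6, 12) = 12
d(T,B) = max(1, 7) = 7
d(T,C) = max(2, 3) = 3
d(T,D) = max(3, 17) = 17
d(T,E) = max(6, 11) = 11
d(T,F) = max(11, 15) = 15
d(T,G) = max(5, 1) = 5
C is nearest.

C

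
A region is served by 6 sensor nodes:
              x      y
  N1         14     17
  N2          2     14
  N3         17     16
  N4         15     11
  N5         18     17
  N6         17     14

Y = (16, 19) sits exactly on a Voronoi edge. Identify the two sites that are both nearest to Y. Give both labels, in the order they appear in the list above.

Squared distances from Y to each site:
|YN1|² = 4 + 4 = 8
|YN2|² = 196 + 25 = 221
|YN3|² = 1 + 9 = 10
|YN4|² = 1 + 64 = 65
|YN5|² = 4 + 4 = 8
|YN6|² = 1 + 25 = 26
Y is equidistant from N1 and N5 (both at squared distance 8), and every other site is strictly farther — so Y lies on the N1–N5 Voronoi edge.

N1 and N5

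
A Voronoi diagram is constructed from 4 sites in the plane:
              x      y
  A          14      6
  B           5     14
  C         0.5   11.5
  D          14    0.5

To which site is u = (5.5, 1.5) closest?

D

Since √ is increasing, it suffices to compare squared distances:
|uA|² = (5.5−14)² + (1.5−6)² = 72.25 + 20.25 = 92.5
|uB|² = (5.5−5)² + (1.5−14)² = 0.25 + 156.25 = 156.5
|uC|² = (5.5−0.5)² + (1.5−11.5)² = 25 + 100 = 125
|uD|² = (5.5−14)² + (1.5−0.5)² = 72.25 + 1 = 73.25
D is nearest.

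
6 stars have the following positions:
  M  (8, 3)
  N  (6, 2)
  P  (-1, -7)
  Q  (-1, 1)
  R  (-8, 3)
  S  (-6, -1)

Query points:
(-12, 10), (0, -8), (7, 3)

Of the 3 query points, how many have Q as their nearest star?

(-12, 10) — d² to each: M:449, N:388, P:410, Q:202, R:65, S:157 → nearest is R
(0, -8) — d² to each: M:185, N:136, P:2, Q:82, R:185, S:85 → nearest is P
(7, 3) — d² to each: M:1, N:2, P:164, Q:68, R:225, S:185 → nearest is M
0 of the 3 points have Q as nearest.

0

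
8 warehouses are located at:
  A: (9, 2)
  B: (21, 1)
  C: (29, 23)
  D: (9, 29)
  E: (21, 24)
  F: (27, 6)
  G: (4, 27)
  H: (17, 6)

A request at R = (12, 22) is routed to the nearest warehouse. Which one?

Since √ is increasing, it suffices to compare squared distances:
|RA|² = 9 + 400 = 409
|RB|² = 81 + 441 = 522
|RC|² = 289 + 1 = 290
|RD|² = 9 + 49 = 58
|RE|² = 81 + 4 = 85
|RF|² = 225 + 256 = 481
|RG|² = 64 + 25 = 89
|RH|² = 25 + 256 = 281
Minimum is at D.

D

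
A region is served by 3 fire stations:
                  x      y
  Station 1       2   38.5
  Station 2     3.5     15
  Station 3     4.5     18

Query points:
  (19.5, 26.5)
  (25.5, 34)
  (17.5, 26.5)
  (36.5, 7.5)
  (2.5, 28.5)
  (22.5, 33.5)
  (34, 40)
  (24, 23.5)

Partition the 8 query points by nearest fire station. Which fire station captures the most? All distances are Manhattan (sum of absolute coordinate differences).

Station 1

(19.5, 26.5) — d to each: Station 1:29.5, Station 2:27.5, Station 3:23.5 → nearest is Station 3
(25.5, 34) — d to each: Station 1:28, Station 2:41, Station 3:37 → nearest is Station 1
(17.5, 26.5) — d to each: Station 1:27.5, Station 2:25.5, Station 3:21.5 → nearest is Station 3
(36.5, 7.5) — d to each: Station 1:65.5, Station 2:40.5, Station 3:42.5 → nearest is Station 2
(2.5, 28.5) — d to each: Station 1:10.5, Station 2:14.5, Station 3:12.5 → nearest is Station 1
(22.5, 33.5) — d to each: Station 1:25.5, Station 2:37.5, Station 3:33.5 → nearest is Station 1
(34, 40) — d to each: Station 1:33.5, Station 2:55.5, Station 3:51.5 → nearest is Station 1
(24, 23.5) — d to each: Station 1:37, Station 2:29, Station 3:25 → nearest is Station 3
Tally — Station 1:4, Station 2:1, Station 3:3. Station 1 captures the most (4).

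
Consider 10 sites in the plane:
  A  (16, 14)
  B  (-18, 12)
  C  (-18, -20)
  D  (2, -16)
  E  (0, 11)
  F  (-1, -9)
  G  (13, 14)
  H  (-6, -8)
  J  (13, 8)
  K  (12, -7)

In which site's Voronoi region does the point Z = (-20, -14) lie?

C

Since √ is increasing, it suffices to compare squared distances:
|ZA|² = (-20−16)² + (-14−14)² = 1296 + 784 = 2080
|ZB|² = (-20−(-18))² + (-14−12)² = 4 + 676 = 680
|ZC|² = (-20−(-18))² + (-14−(-20))² = 4 + 36 = 40
|ZD|² = (-20−2)² + (-14−(-16))² = 484 + 4 = 488
|ZE|² = (-20−0)² + (-14−11)² = 400 + 625 = 1025
|ZF|² = (-20−(-1))² + (-14−(-9))² = 361 + 25 = 386
|ZG|² = (-20−13)² + (-14−14)² = 1089 + 784 = 1873
|ZH|² = (-20−(-6))² + (-14−(-8))² = 196 + 36 = 232
|ZJ|² = (-20−13)² + (-14−8)² = 1089 + 484 = 1573
|ZK|² = (-20−12)² + (-14−(-7))² = 1024 + 49 = 1073
Minimum is at C.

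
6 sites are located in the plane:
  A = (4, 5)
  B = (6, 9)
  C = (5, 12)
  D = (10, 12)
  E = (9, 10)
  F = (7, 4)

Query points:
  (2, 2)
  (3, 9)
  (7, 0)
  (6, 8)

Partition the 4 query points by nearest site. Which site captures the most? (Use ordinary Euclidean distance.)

B

(2, 2) — d² to each: A:13, B:65, C:109, D:164, E:113, F:29 → nearest is A
(3, 9) — d² to each: A:17, B:9, C:13, D:58, E:37, F:41 → nearest is B
(7, 0) — d² to each: A:34, B:82, C:148, D:153, E:104, F:16 → nearest is F
(6, 8) — d² to each: A:13, B:1, C:17, D:32, E:13, F:17 → nearest is B
Tally — A:1, B:2, F:1. B captures the most (2).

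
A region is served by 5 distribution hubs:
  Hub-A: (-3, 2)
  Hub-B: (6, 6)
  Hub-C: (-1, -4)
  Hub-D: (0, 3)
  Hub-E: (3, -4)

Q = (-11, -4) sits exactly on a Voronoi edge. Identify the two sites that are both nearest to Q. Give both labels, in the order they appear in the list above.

Squared distances from Q to each site:
d²(Q, Hub-A) = (-11−(-3))² + (-4−2)² = 64 + 36 = 100
d²(Q, Hub-B) = (-11−6)² + (-4−6)² = 289 + 100 = 389
d²(Q, Hub-C) = (-11−(-1))² + (-4−(-4))² = 100 + 0 = 100
d²(Q, Hub-D) = (-11−0)² + (-4−3)² = 121 + 49 = 170
d²(Q, Hub-E) = (-11−3)² + (-4−(-4))² = 196 + 0 = 196
Q is equidistant from Hub-A and Hub-C (both at squared distance 100), and every other site is strictly farther — so Q lies on the Hub-A–Hub-C Voronoi edge.

Hub-A and Hub-C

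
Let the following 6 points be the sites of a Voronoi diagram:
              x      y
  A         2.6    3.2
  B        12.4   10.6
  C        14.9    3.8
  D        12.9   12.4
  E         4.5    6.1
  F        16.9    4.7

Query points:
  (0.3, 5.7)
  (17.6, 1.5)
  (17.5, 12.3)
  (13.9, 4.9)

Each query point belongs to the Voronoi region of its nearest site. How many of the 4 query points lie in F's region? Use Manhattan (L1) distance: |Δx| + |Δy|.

(0.3, 5.7) — d to each: A:4.8, B:17, C:16.5, D:19.3, E:4.6, F:17.6 → nearest is E
(17.6, 1.5) — d to each: A:16.7, B:14.3, C:5, D:15.6, E:17.7, F:3.9 → nearest is F
(17.5, 12.3) — d to each: A:24, B:6.8, C:11.1, D:4.7, E:19.2, F:8.2 → nearest is D
(13.9, 4.9) — d to each: A:13, B:7.2, C:2.1, D:8.5, E:10.6, F:3.2 → nearest is C
1 of the 4 points has F as nearest.

1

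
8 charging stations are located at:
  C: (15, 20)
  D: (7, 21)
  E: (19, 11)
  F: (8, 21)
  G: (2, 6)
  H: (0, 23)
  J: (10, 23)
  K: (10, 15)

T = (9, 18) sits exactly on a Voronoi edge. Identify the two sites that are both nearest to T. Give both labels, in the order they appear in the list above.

F and K

Squared distances from T to each site:
|TC|² = 36 + 4 = 40
|TD|² = 4 + 9 = 13
|TE|² = 100 + 49 = 149
|TF|² = 1 + 9 = 10
|TG|² = 49 + 144 = 193
|TH|² = 81 + 25 = 106
|TJ|² = 1 + 25 = 26
|TK|² = 1 + 9 = 10
T is equidistant from F and K (both at squared distance 10), and every other site is strictly farther — so T lies on the F–K Voronoi edge.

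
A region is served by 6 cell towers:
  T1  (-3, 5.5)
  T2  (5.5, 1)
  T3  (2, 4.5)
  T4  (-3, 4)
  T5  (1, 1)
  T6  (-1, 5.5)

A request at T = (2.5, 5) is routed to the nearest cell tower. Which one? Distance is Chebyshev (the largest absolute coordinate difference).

T3

d(T,T1) = max(5.5, 0.5) = 5.5
d(T,T2) = max(3, 4) = 4
d(T,T3) = max(0.5, 0.5) = 0.5
d(T,T4) = max(5.5, 1) = 5.5
d(T,T5) = max(1.5, 4) = 4
d(T,T6) = max(3.5, 0.5) = 3.5
The smallest is to T3, so T lies in the Voronoi region of T3.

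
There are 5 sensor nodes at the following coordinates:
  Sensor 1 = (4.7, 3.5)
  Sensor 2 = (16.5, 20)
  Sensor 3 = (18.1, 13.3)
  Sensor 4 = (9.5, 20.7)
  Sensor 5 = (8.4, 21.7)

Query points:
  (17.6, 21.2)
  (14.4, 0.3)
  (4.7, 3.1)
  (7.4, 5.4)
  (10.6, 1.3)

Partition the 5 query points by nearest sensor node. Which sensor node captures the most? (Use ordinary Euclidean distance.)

Sensor 1

(17.6, 21.2) — d² to each: Sensor 1:479.7, Sensor 2:2.65, Sensor 3:62.66, Sensor 4:65.86, Sensor 5:84.89 → nearest is Sensor 2
(14.4, 0.3) — d² to each: Sensor 1:104.33, Sensor 2:392.5, Sensor 3:182.69, Sensor 4:440.17, Sensor 5:493.96 → nearest is Sensor 1
(4.7, 3.1) — d² to each: Sensor 1:0.16, Sensor 2:424.85, Sensor 3:283.6, Sensor 4:332.8, Sensor 5:359.65 → nearest is Sensor 1
(7.4, 5.4) — d² to each: Sensor 1:10.9, Sensor 2:295.97, Sensor 3:176.9, Sensor 4:238.5, Sensor 5:266.69 → nearest is Sensor 1
(10.6, 1.3) — d² to each: Sensor 1:39.65, Sensor 2:384.5, Sensor 3:200.25, Sensor 4:377.57, Sensor 5:421 → nearest is Sensor 1
Tally — Sensor 1:4, Sensor 2:1. Sensor 1 captures the most (4).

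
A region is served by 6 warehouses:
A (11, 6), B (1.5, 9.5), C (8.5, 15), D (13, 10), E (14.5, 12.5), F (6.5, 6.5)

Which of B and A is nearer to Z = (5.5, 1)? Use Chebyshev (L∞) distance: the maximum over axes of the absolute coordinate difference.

d(Z,B) = max(4, 8.5) = 8.5
d(Z,A) = max(5.5, 5) = 5.5
8.5 > 5.5, so A is closer.

A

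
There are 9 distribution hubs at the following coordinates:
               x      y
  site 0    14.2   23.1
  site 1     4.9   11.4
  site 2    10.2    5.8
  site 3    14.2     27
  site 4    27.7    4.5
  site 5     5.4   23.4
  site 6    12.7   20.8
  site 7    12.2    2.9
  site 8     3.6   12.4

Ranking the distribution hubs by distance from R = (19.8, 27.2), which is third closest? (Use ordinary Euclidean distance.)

site 6

Compare squared distances (the ordering matches that of the actual distances):
d²(R, site 0) = (19.8−14.2)² + (27.2−23.1)² = 31.36 + 16.81 = 48.17
d²(R, site 1) = (19.8−4.9)² + (27.2−11.4)² = 222.01 + 249.64 = 471.65
d²(R, site 2) = (19.8−10.2)² + (27.2−5.8)² = 92.16 + 457.96 = 550.12
d²(R, site 3) = (19.8−14.2)² + (27.2−27)² = 31.36 + 0.04 = 31.4
d²(R, site 4) = (19.8−27.7)² + (27.2−4.5)² = 62.41 + 515.29 = 577.7
d²(R, site 5) = (19.8−5.4)² + (27.2−23.4)² = 207.36 + 14.44 = 221.8
d²(R, site 6) = (19.8−12.7)² + (27.2−20.8)² = 50.41 + 40.96 = 91.37
d²(R, site 7) = (19.8−12.2)² + (27.2−2.9)² = 57.76 + 590.49 = 648.25
d²(R, site 8) = (19.8−3.6)² + (27.2−12.4)² = 262.44 + 219.04 = 481.48
Sorted ascending: site 3, site 0, site 6, site 5, … — the third-nearest is site 6.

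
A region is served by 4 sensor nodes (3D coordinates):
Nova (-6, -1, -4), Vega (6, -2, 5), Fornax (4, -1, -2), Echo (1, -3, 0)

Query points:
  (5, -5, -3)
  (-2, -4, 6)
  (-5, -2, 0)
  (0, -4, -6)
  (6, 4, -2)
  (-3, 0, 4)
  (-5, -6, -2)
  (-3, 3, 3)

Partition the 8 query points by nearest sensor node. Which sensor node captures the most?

Echo

(5, -5, -3) — d² to each: Nova:138, Vega:74, Fornax:18, Echo:29 → nearest is Fornax
(-2, -4, 6) — d² to each: Nova:125, Vega:69, Fornax:109, Echo:46 → nearest is Echo
(-5, -2, 0) — d² to each: Nova:18, Vega:146, Fornax:86, Echo:37 → nearest is Nova
(0, -4, -6) — d² to each: Nova:49, Vega:161, Fornax:41, Echo:38 → nearest is Echo
(6, 4, -2) — d² to each: Nova:173, Vega:85, Fornax:29, Echo:78 → nearest is Fornax
(-3, 0, 4) — d² to each: Nova:74, Vega:86, Fornax:86, Echo:41 → nearest is Echo
(-5, -6, -2) — d² to each: Nova:30, Vega:186, Fornax:106, Echo:49 → nearest is Nova
(-3, 3, 3) — d² to each: Nova:74, Vega:110, Fornax:90, Echo:61 → nearest is Echo
Tally — Nova:2, Fornax:2, Echo:4. Echo captures the most (4).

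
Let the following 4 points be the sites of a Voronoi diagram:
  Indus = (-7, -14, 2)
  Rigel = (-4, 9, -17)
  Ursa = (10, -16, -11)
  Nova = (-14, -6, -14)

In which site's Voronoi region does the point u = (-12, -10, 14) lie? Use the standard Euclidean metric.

Squared Euclidean distances:
d²(u, Indus) = 25 + 16 + 144 = 185
d²(u, Rigel) = 64 + 361 + 961 = 1386
d²(u, Ursa) = 484 + 36 + 625 = 1145
d²(u, Nova) = 4 + 16 + 784 = 804
Indus is nearest.

Indus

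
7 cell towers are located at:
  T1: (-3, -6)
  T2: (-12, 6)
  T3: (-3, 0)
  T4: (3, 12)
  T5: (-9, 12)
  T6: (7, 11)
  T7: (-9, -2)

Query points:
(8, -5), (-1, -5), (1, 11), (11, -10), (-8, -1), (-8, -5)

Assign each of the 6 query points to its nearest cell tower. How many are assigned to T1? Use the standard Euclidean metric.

(8, -5) — d² to each: T1:122, T2:521, T3:146, T4:314, T5:578, T6:257, T7:298 → nearest is T1
(-1, -5) — d² to each: T1:5, T2:242, T3:29, T4:305, T5:353, T6:320, T7:73 → nearest is T1
(1, 11) — d² to each: T1:305, T2:194, T3:137, T4:5, T5:101, T6:36, T7:269 → nearest is T4
(11, -10) — d² to each: T1:212, T2:785, T3:296, T4:548, T5:884, T6:457, T7:464 → nearest is T1
(-8, -1) — d² to each: T1:50, T2:65, T3:26, T4:290, T5:170, T6:369, T7:2 → nearest is T7
(-8, -5) — d² to each: T1:26, T2:137, T3:50, T4:410, T5:290, T6:481, T7:10 → nearest is T7
3 of the 6 points have T1 as nearest.

3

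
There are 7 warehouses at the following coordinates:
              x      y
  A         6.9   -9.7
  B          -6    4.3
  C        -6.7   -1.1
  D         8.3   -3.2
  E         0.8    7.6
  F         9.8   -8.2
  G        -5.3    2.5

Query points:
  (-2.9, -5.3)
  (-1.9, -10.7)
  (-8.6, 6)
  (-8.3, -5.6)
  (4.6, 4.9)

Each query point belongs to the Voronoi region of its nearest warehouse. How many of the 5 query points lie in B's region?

(-2.9, -5.3) — d² to each: A:115.4, B:101.77, C:32.08, D:129.85, E:180.1, F:169.7, G:66.6 → nearest is C
(-1.9, -10.7) — d² to each: A:78.44, B:241.81, C:115.2, D:160.29, E:342.18, F:143.14, G:185.8 → nearest is A
(-8.6, 6) — d² to each: A:486.74, B:9.65, C:54.02, D:370.25, E:90.92, F:540.2, G:23.14 → nearest is B
(-8.3, -5.6) — d² to each: A:247.85, B:103.3, C:22.81, D:281.32, E:257.05, F:334.37, G:74.61 → nearest is C
(4.6, 4.9) — d² to each: A:218.45, B:112.72, C:163.69, D:79.3, E:21.73, F:198.65, G:103.77 → nearest is E
1 of the 5 points has B as nearest.

1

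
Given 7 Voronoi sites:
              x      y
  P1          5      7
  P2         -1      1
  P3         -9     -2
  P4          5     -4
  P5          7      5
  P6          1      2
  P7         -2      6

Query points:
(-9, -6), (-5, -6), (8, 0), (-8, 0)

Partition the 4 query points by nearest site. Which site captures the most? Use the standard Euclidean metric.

(-9, -6) — d² to each: P1:365, P2:113, P3:16, P4:200, P5:377, P6:164, P7:193 → nearest is P3
(-5, -6) — d² to each: P1:269, P2:65, P3:32, P4:104, P5:265, P6:100, P7:153 → nearest is P3
(8, 0) — d² to each: P1:58, P2:82, P3:293, P4:25, P5:26, P6:53, P7:136 → nearest is P4
(-8, 0) — d² to each: P1:218, P2:50, P3:5, P4:185, P5:250, P6:85, P7:72 → nearest is P3
Tally — P3:3, P4:1. P3 captures the most (3).

P3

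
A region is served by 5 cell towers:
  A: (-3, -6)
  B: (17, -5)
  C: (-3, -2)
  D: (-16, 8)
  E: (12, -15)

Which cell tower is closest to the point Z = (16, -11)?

E

Squared Euclidean distances:
|ZA|² = (16−(-3))² + (-11−(-6))² = 361 + 25 = 386
|ZB|² = (16−17)² + (-11−(-5))² = 1 + 36 = 37
|ZC|² = (16−(-3))² + (-11−(-2))² = 361 + 81 = 442
|ZD|² = (16−(-16))² + (-11−8)² = 1024 + 361 = 1385
|ZE|² = (16−12)² + (-11−(-15))² = 16 + 16 = 32
E is nearest.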